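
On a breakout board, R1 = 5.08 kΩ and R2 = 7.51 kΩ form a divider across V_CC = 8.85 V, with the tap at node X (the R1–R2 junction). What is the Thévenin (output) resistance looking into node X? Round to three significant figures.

R_th ≈ 3.03 kΩ

Looking into X with the source shorted: R_th = R1·R2/(R1+R2) = 5.080 × 7.51/12.59 = 3.030 kΩ.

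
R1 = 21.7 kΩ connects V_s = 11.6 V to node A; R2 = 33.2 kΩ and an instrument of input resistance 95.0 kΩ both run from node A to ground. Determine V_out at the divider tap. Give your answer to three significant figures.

R2 ‖ R_L = (33.2 × 95.0)/(33.2 + 95.0) = 24.60 kΩ.
Now apply the divider: V_out = 11.6 × 0.5313 = 6.164 V.

V_out ≈ 6.16 V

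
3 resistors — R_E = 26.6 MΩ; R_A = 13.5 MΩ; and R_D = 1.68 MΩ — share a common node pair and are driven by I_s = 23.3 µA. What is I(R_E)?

Total conductance ΣG = 1/26.6 + 1/13.5 + 1/1.68 = 0.7069 (units of 1/MΩ).
Current divider: I(R_E) = I_s · G_k/ΣG = 23.3 × (0.03759/0.7069) = 23.3 × 0.05318 = 1.239 µA.

I ≈ 1.24 µA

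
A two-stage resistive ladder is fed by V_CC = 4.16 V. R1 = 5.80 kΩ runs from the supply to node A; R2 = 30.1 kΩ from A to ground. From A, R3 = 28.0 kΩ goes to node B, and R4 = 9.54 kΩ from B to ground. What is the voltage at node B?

V_B ≈ 0.785 V

The second stage (R3 + R4 = 37.54 kΩ) loads node A in parallel with R2.
R2 ‖ (R3+R4) = 16.71 kΩ.
V_A = 4.16 × 16.71/(5.80 + 16.71) = 3.088 V.
Stage 2 is unloaded, so V_B = V_A · R4/(R3+R4) = 3.088 × 9.54/37.54 = 0.7847 V.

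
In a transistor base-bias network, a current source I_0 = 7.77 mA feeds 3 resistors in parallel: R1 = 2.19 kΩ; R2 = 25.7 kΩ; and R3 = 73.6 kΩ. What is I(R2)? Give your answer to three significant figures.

ΣG = 1/2.19 + 1/25.7 + 1/73.6 = 0.5091.
By the current-divider rule, I = I_0 · G_k/ΣG = 7.77 × 0.07643 = 0.5938 mA.

I ≈ 0.594 mA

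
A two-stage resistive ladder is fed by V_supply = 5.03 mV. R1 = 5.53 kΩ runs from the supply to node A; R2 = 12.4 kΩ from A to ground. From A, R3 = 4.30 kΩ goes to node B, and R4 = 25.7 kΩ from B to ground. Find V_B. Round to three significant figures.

V_B ≈ 2.64 mV

Node A sees R2 in parallel with the series input of stage 2, R3 + R4 = 30.00 kΩ.
R2 ‖ (R3+R4) = 8.774 kΩ.
V_A = 5.03 × 8.774/(5.53 + 8.774) = 3.085 mV.
Stage 2 is unloaded, so V_B = V_A · R4/(R3+R4) = 3.085 × 25.7/30.00 = 2.643 mV.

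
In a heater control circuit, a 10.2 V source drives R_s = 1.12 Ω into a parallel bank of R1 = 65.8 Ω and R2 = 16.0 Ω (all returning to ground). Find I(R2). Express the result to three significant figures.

I ≈ 0.586 A

Equivalent of the parallel group: R_p = 12.87 Ω.
Node voltage V_A = V_CC · R_p/(R_s + R_p) = 10.2 × 0.9199 = 9.383 V.
Branch current I = V_A/R2 = 9.383/16.0 = 0.5865 A.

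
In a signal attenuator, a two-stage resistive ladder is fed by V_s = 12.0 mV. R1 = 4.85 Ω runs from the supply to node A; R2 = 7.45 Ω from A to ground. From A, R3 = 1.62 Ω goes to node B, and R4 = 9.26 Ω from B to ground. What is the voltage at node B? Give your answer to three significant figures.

Node A sees R2 in parallel with the series input of stage 2, R3 + R4 = 10.88 Ω.
R2 ‖ (R3+R4) = 4.422 Ω.
First divider: V_A = V_s · 4.422/(4.85 + 4.422) = 5.723 mV.
Then the unloaded second divider: V_B = V_A × R4/(R3+R4) = 5.723 × 0.8511 = 4.871 mV.

V_B ≈ 4.87 mV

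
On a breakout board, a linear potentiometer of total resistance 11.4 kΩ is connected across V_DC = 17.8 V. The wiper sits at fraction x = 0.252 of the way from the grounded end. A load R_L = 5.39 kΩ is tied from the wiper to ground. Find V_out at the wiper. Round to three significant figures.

V_out ≈ 3.21 V

The pot divides into 8.527 kΩ above the wiper and 2.873 kΩ below.
R_L loads the lower segment: effective lower R = 1.874 kΩ.
V_out = 17.8 × 1.874/(8.527 + 1.874) = 3.207 V.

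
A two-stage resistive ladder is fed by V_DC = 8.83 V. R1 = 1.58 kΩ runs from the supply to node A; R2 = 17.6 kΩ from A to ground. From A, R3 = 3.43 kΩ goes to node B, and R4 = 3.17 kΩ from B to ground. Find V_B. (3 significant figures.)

Node A sees R2 in parallel with the series input of stage 2, R3 + R4 = 6.600 kΩ.
R2 ‖ (R3+R4) = 4.800 kΩ.
So V_A = 8.83 × 0.7524 = 6.643 V.
Then the unloaded second divider: V_B = V_A × R4/(R3+R4) = 6.643 × 0.4803 = 3.191 V.

V_B ≈ 3.19 V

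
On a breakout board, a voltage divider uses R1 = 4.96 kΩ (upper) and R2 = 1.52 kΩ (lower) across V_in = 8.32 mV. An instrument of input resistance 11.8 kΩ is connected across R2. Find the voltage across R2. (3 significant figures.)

V_out ≈ 1.78 mV

The load sits in parallel with R2, giving an effective lower resistance R2' = R2·R_L/(R2+R_L) = 1.347 kΩ.
Then V_out = V_in · R2'/(R1 + R2') = 8.32 × 1.347/6.307 = 1.776 mV.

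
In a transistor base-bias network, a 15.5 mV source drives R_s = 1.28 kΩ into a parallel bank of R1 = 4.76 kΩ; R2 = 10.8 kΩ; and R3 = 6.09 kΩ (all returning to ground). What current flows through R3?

I ≈ 1.59 µA

Equivalent of the parallel group: R_p = 2.142 kΩ.
V_A = 15.5 × 2.142/3.422 = 9.702 mV.
Branch current I = V_A/R3 = 9.702/6.09 = 1.593 µA.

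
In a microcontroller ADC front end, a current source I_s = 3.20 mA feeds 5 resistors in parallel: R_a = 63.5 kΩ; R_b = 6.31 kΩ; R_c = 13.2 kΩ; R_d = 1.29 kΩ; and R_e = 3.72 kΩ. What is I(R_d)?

I ≈ 1.92 mA

ΣG = 1/63.5 + 1/6.31 + 1/13.2 + 1/1.29 + 1/3.72 = 1.294.
By the current-divider rule, I = I_s · G_k/ΣG = 3.20 × 0.5991 = 1.917 mA.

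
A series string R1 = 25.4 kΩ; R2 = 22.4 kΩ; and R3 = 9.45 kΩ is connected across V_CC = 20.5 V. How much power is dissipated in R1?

ΣR = 57.25 kΩ → I = 20.5/57.25 = 0.3581 mA.
V(R1) = I·R = 9.095 V; P = V·I = 9.095 × 0.3581 = 3.257 mW.

P ≈ 3.26 mW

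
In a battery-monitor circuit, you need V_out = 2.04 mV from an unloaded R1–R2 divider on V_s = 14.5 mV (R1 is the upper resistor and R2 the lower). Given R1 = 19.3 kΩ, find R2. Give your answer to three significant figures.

R2 ≈ 3.16 kΩ

Required fraction k = V_out/V_s = 0.1407.
R2 = R1 · 0.1407/(1 − 0.1407) = 3.160 kΩ.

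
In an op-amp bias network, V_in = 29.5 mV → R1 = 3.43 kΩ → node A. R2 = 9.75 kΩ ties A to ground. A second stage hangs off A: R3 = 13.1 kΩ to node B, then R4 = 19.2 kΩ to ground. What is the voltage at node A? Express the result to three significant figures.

The second stage (R3 + R4 = 32.30 kΩ) loads node A in parallel with R2.
R2 ‖ (R3+R4) = 7.489 kΩ.
First divider: V_A = V_in · 7.489/(3.43 + 7.489) = 20.23 mV.

V_A ≈ 20.2 mV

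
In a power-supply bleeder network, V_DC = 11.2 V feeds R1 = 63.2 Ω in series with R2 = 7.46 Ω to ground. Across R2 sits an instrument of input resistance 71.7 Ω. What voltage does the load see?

V_out ≈ 1.08 V

First combine the lower leg with the load: R2 ‖ R_L = 6.757 Ω.
Now apply the divider: V_out = 11.2 × 0.09659 = 1.082 V.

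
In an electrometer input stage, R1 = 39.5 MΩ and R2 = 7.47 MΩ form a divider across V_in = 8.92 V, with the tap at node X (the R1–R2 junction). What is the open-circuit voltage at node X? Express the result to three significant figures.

Open-circuit (no load on X): V_th = V_in · R2/(R1 + R2) = 8.92 × 7.47/(39.50 + 7.47) = 1.419 V.

V_th ≈ 1.42 V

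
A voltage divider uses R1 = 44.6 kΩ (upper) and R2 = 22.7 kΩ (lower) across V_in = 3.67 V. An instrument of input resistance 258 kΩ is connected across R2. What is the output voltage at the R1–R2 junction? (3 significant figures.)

R2 ‖ R_L = (22.7 × 258)/(22.7 + 258) = 20.86 kΩ.
Voltage divider with the loaded lower leg: V_out = 3.67 × 20.86/(44.6 + 20.86) = 3.67 × 0.3187 = 1.170 V.
(Unloaded it would be 1.24 V; the load pulls it down.)

V_out ≈ 1.17 V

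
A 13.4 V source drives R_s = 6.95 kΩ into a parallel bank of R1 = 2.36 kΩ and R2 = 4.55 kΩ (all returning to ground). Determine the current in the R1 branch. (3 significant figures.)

I ≈ 1.04 mA

Parallel bank: R_p = 1/(1/2.36 + 1/4.55) = 1.554 kΩ.
V_A = 13.4 × 1.554/8.504 = 2.449 V.
Branch current I = V_A/R1 = 2.449/2.36 = 1.038 mA.
(Equivalently: I_total = 1.576 mA, then current-divider fraction G_k/ΣG = 0.6585.)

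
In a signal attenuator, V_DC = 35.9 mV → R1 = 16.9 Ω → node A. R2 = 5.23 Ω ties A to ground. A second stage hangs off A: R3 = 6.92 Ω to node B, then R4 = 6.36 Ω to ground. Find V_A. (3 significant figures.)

V_A ≈ 6.52 mV

Looking into the second stage from A: R3 + R4 = 13.28 Ω appears in parallel with R2.
R2 ‖ (R3+R4) = 3.752 Ω.
V_A = 35.9 × 3.752/(16.9 + 3.752) = 6.523 mV.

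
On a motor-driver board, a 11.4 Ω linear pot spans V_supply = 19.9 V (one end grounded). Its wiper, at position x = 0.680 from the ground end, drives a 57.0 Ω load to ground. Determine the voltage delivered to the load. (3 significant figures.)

V_out ≈ 13.0 V

Split the track: R_lower = x·R_p = 7.752 Ω, R_upper = (1−x)·R_p = 3.648 Ω.
Lower segment in parallel with the load: 7.752 ‖ 57.0 = 6.824 Ω.
V_out = 19.9 × 6.824/(3.648 + 6.824) = 12.97 V.
(Unloaded: V_out = x·V_supply = 13.5 V.)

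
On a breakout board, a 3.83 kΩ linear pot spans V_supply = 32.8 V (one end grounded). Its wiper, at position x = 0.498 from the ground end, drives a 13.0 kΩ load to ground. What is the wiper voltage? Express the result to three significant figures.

Split the track: R_lower = x·R_p = 1.907 kΩ, R_upper = (1−x)·R_p = 1.923 kΩ.
R_L loads the lower segment: effective lower R = 1.663 kΩ.
V_out = 32.8 × 1.663/(1.923 + 1.663) = 15.21 V.
(Unloaded: V_out = x·V_supply = 16.3 V.)

V_out ≈ 15.2 V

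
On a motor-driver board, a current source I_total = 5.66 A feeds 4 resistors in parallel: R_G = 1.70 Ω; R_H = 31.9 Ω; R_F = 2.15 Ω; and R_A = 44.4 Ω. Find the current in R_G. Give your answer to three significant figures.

I ≈ 3.01 A

ΣG = 1/1.70 + 1/31.9 + 1/2.15 + 1/44.4 = 1.107.
By the current-divider rule, I = I_total · G_k/ΣG = 5.66 × 0.5313 = 3.007 A.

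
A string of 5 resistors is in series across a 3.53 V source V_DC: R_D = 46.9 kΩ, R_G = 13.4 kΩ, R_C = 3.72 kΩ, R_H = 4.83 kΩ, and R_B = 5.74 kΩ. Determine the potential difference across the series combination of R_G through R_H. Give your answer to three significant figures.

V ≈ 1.04 V

Total series resistance ΣR = 46.9 + 13.4 + 3.72 + 4.83 + 5.74 = 74.59 kΩ.
R_{R_G..R_H} = 13.4 + 3.72 + 4.83 = 21.95 kΩ.
By the voltage-divider rule, V = 3.53 × 21.95/74.59 = 1.039 V.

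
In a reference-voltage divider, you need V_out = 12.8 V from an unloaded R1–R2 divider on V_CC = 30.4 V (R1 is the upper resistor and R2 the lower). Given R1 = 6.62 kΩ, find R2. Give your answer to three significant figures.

R2 ≈ 4.81 kΩ

The divider ratio is R2/(R1+R2) = 12.8/30.4 = 0.4211.
Rearranging, R2 = R1·k/(1−k) = 6.62 × 0.7273 = 4.815 kΩ.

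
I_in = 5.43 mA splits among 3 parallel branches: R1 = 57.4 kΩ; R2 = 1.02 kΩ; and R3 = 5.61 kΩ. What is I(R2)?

Total conductance ΣG = 1/57.4 + 1/1.02 + 1/5.61 = 1.176 (units of 1/kΩ).
By the current-divider rule, I = I_in · G_k/ΣG = 5.43 × 0.8336 = 4.527 mA.

I ≈ 4.53 mA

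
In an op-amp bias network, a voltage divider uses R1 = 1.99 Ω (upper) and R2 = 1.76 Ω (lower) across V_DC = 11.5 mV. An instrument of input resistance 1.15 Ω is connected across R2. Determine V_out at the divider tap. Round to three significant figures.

V_out ≈ 2.98 mV

First combine the lower leg with the load: R2 ‖ R_L = 0.6955 Ω.
Now apply the divider: V_out = 11.5 × 0.2590 = 2.978 mV.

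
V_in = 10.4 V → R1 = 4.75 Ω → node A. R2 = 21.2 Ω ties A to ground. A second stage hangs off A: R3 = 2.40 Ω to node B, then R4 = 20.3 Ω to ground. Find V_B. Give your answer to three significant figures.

The second stage (R3 + R4 = 22.70 Ω) loads node A in parallel with R2.
R2 ‖ (R3+R4) = 10.96 Ω.
So V_A = 10.4 × 0.6977 = 7.256 V.
Then the unloaded second divider: V_B = V_A × R4/(R3+R4) = 7.256 × 0.8943 = 6.489 V.

V_B ≈ 6.49 V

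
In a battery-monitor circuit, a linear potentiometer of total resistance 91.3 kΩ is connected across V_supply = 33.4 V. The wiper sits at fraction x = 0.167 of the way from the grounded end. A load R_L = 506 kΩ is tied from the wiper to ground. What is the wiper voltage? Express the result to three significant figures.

Lower segment x·R_p = 15.25 kΩ; upper segment (1−x)·R_p = 76.05 kΩ.
R_L loads the lower segment: effective lower R = 14.80 kΩ.
Loaded-divider output: V_out = 33.4 × 0.1629 = 5.441 V.
(Unloaded: V_out = x·V_supply = 5.58 V.)

V_out ≈ 5.44 V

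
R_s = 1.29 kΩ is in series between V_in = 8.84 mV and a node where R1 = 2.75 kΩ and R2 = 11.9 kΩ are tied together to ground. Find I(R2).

Parallel bank: R_p = 1/(1/2.75 + 1/11.9) = 2.234 kΩ.
Node voltage V_A = V_in · R_p/(R_s + R_p) = 8.84 × 0.6339 = 5.604 mV.
I(R2) = V_A / R2 = 5.604/11.9 = 0.4709 µA.

I ≈ 0.471 µA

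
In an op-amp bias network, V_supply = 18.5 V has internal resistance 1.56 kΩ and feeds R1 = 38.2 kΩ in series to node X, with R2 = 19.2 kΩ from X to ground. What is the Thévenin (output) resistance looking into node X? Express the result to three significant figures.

R1' = 1.56 + 38.2 = 39.76 kΩ (source resistance + R1).
Looking into X with the source shorted: R_th = R1'·R2/(R1'+R2) = 39.76 × 19.2/58.96 = 12.95 kΩ.

R_th ≈ 12.9 kΩ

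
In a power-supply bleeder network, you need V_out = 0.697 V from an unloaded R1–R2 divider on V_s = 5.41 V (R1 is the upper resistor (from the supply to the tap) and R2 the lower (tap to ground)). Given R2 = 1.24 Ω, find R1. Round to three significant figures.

R1 ≈ 8.38 Ω

The divider ratio is R2/(R1+R2) = 0.697/5.41 = 0.1288.
R1 = R2·(1/k − 1) = 1.24 × 6.762 = 8.385 Ω.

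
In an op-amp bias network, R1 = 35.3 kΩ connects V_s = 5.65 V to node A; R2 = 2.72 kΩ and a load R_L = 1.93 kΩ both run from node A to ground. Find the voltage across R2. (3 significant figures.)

First combine the lower leg with the load: R2 ‖ R_L = 1.129 kΩ.
Then V_out = V_s · R2'/(R1 + R2') = 5.65 × 1.129/36.43 = 0.1751 V.
(Unloaded it would be 0.404 V; the load pulls it down.)

V_out ≈ 0.175 V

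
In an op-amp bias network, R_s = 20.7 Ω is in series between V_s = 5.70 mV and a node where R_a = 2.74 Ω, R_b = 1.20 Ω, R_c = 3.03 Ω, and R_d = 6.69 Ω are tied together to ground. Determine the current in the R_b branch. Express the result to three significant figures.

Parallel bank: R_p = 1/(1/2.74 + 1/1.20 + 1/3.03 + 1/6.69) = 0.5960 Ω.
Node voltage V_A = V_s · R_p/(R_s + R_p) = 5.70 × 0.02799 = 0.1595 mV.
I(R_b) = V_A / R_b = 0.1595/1.20 = 0.1329 mA.

I ≈ 0.133 mA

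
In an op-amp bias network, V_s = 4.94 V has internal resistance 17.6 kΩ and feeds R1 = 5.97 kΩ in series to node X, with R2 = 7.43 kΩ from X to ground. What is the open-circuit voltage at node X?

R1' = 17.6 + 5.97 = 23.57 kΩ (source resistance + R1).
Open-circuit (no load on X): V_th = V_s · R2/(R1' + R2) = 4.94 × 7.43/(23.57 + 7.43) = 1.184 V.

V_th ≈ 1.18 V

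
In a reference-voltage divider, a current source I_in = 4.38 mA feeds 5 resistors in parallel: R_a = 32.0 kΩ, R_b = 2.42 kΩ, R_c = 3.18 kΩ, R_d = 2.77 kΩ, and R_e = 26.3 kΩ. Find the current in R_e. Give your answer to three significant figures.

ΣG = 1/32.0 + 1/2.42 + 1/3.18 + 1/2.77 + 1/26.3 = 1.158.
R_e takes the fraction G_k/ΣG = 0.03802/1.158 = 0.03284, so I = 4.38 × 0.03284 = 0.1438 mA.

I ≈ 0.144 mA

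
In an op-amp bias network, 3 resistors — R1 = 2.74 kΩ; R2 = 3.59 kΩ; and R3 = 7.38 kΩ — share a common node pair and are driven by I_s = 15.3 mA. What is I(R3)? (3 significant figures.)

I ≈ 2.66 mA

Total conductance ΣG = 1/2.74 + 1/3.59 + 1/7.38 = 0.7790 (units of 1/kΩ).
R3 takes the fraction G_k/ΣG = 0.1355/0.7790 = 0.1739, so I = 15.3 × 0.1739 = 2.661 mA.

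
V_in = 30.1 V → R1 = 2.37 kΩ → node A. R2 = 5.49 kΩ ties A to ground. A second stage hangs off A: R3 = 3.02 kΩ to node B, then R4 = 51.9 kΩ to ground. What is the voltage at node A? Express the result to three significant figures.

Node A sees R2 in parallel with the series input of stage 2, R3 + R4 = 54.92 kΩ.
Effective lower resistance at A: R2 ‖ 54.92 = 4.991 kΩ.
So V_A = 30.1 × 0.6780 = 20.41 V.

V_A ≈ 20.4 V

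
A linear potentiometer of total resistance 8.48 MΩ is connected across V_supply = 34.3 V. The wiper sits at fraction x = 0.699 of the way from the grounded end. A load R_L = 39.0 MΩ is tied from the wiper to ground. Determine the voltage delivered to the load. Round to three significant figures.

Split the track: R_lower = x·R_p = 5.928 MΩ, R_upper = (1−x)·R_p = 2.552 MΩ.
R_L loads the lower segment: effective lower R = 5.145 MΩ.
Then V_out = V_supply · 5.145/(2.552 + 5.145) = 22.93 V.

V_out ≈ 22.9 V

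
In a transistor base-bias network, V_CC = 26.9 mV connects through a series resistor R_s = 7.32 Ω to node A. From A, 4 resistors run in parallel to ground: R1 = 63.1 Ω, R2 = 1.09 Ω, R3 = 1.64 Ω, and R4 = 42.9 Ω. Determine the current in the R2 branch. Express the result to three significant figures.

I ≈ 1.98 mA

Combine the parallel branches: R_p = (1/63.1 + 1/1.09 + 1/1.64 + 1/42.9)⁻¹ = 0.6384 Ω.
Node voltage V_A = V_CC · R_p/(R_s + R_p) = 26.9 × 0.08022 = 2.158 mV.
I(R2) = V_A / R2 = 2.158/1.09 = 1.980 mA.
(Equivalently: I_total = 3.380 mA, then current-divider fraction G_k/ΣG = 0.5857.)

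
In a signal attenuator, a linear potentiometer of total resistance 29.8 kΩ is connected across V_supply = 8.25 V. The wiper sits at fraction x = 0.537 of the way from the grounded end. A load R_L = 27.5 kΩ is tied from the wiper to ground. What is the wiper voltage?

Split the track: R_lower = x·R_p = 16.00 kΩ, R_upper = (1−x)·R_p = 13.80 kΩ.
R_L loads the lower segment: effective lower R = 10.12 kΩ.
Then V_out = V_supply · 10.12/(13.80 + 10.12) = 3.490 V.

V_out ≈ 3.49 V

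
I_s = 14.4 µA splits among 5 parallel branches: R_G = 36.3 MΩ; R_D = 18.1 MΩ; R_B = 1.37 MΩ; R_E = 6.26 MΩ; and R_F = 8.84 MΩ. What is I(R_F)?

ΣG = 1/36.3 + 1/18.1 + 1/1.37 + 1/6.26 + 1/8.84 = 1.086.
Current divider: I(R_F) = I_s · G_k/ΣG = 14.4 × (0.1131/1.086) = 14.4 × 0.1042 = 1.501 µA.

I ≈ 1.50 µA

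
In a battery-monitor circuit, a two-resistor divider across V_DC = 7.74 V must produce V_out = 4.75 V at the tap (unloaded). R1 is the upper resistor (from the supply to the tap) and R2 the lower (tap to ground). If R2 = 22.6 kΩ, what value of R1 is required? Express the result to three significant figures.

R1 ≈ 14.2 kΩ

Required fraction k = V_out/V_DC = 0.6137.
So R1 = R2 · (V_DC/V_out − 1) = 22.6 × (7.74/4.75 − 1) = 22.6 × 0.6295 = 14.23 kΩ.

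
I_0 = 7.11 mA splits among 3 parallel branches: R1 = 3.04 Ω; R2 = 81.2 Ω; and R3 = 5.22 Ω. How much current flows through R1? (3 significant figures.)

Total conductance ΣG = 1/3.04 + 1/81.2 + 1/5.22 = 0.5328 (units of 1/Ω).
R1 takes the fraction G_k/ΣG = 0.3289/0.5328 = 0.6174, so I = 7.11 × 0.6174 = 4.389 mA.

I ≈ 4.39 mA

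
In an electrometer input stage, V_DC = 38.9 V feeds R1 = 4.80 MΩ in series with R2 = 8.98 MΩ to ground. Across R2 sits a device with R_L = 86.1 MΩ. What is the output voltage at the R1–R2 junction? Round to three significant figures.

V_out ≈ 24.5 V

R2 ‖ R_L = (8.98 × 86.1)/(8.98 + 86.1) = 8.132 MΩ.
Voltage divider with the loaded lower leg: V_out = 38.9 × 8.132/(4.80 + 8.132) = 38.9 × 0.6288 = 24.46 V.
(Unloaded it would be 25.3 V; the load pulls it down.)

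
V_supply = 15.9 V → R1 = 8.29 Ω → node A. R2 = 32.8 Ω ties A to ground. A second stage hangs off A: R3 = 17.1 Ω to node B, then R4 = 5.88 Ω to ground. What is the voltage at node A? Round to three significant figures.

V_A ≈ 9.85 V

Node A sees R2 in parallel with the series input of stage 2, R3 + R4 = 22.98 Ω.
R2 ‖ (R3+R4) = 13.51 Ω.
So V_A = 15.9 × 0.6198 = 9.854 V.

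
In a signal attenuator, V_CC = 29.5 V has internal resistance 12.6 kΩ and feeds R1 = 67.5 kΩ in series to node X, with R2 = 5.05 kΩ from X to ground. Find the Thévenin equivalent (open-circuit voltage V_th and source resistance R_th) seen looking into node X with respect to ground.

R1' = 12.6 + 67.5 = 80.10 kΩ (source resistance + R1).
V_th is the unloaded tap voltage: V_CC · R2/(R1'+R2) = 29.5 × 0.05931 = 1.750 V.
Zeroing V_CC shorts the top of R1' to ground, so R_th = R1' ‖ R2 = 4.750 kΩ.

V_th ≈ 1.75 V, R_th ≈ 4.75 kΩ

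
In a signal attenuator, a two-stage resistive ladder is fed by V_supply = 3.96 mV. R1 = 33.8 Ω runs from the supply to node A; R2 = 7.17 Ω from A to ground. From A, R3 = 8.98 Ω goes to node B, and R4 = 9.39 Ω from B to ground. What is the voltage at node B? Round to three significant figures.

Looking into the second stage from A: R3 + R4 = 18.37 Ω appears in parallel with R2.
R2 ‖ (R3+R4) = 5.157 Ω.
First divider: V_A = V_supply · 5.157/(33.8 + 5.157) = 0.5242 mV.
Then the unloaded second divider: V_B = V_A × R4/(R3+R4) = 0.5242 × 0.5112 = 0.2680 mV.

V_B ≈ 0.268 mV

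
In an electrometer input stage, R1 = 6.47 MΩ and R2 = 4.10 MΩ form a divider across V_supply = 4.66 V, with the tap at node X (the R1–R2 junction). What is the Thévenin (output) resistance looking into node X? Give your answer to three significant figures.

Zeroing V_supply shorts the top of R1 to ground, so R_th = R1 ‖ R2 = 2.510 MΩ.

R_th ≈ 2.51 MΩ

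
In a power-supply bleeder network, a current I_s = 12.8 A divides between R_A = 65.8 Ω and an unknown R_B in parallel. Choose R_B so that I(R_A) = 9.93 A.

Two-branch current divider: I_A = I_s · R_B/(R_A + R_B).
With f = 0.7758, R_B = R_A · f/(1−f) = 65.8 × 3.460 = 227.7 Ω.

R_B ≈ 228 Ω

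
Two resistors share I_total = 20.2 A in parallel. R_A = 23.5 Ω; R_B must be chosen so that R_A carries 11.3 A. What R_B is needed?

R_B ≈ 29.8 Ω

The fraction through R_A equals R_B/(R_A+R_B).
With f = 0.5594, R_B = R_A · f/(1−f) = 23.5 × 1.270 = 29.84 Ω.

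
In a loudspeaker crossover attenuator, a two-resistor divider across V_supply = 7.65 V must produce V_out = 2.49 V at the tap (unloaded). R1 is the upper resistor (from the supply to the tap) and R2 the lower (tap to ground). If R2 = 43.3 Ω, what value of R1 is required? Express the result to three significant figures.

V_out/V_supply = R2/(R1+R2) = 0.3255.
So R1 = R2 · (V_supply/V_out − 1) = 43.3 × (7.65/2.49 − 1) = 43.3 × 2.072 = 89.73 Ω.

R1 ≈ 89.7 Ω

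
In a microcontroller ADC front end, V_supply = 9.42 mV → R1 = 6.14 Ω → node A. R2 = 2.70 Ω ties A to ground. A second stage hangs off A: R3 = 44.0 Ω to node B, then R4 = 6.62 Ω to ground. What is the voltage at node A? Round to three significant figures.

The second stage (R3 + R4 = 50.62 Ω) loads node A in parallel with R2.
Effective lower resistance at A: R2 ‖ 50.62 = 2.563 Ω.
So V_A = 9.42 × 0.2945 = 2.774 mV.

V_A ≈ 2.77 mV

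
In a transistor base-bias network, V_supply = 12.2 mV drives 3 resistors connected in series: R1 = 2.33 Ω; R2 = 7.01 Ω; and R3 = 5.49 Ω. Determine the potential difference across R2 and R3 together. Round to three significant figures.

V ≈ 10.3 mV

Total series resistance ΣR = 2.33 + 7.01 + 5.49 = 14.83 Ω.
R_{R2..R3} = 7.01 + 5.49 = 12.50 Ω.
By the voltage-divider rule, V = 12.2 × 12.50/14.83 = 10.28 mV.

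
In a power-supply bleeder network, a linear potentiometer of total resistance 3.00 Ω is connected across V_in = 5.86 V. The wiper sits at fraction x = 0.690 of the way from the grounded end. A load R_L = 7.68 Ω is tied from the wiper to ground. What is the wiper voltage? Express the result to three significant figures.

V_out ≈ 3.73 V

Split the track: R_lower = x·R_p = 2.070 Ω, R_upper = (1−x)·R_p = 0.9300 Ω.
Lower segment in parallel with the load: 2.070 ‖ 7.68 = 1.631 Ω.
V_out = 5.86 × 1.631/(0.9300 + 1.631) = 3.732 V.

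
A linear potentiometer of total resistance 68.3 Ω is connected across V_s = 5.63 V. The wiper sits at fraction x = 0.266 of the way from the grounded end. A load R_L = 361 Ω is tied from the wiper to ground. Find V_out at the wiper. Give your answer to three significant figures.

Split the track: R_lower = x·R_p = 18.17 Ω, R_upper = (1−x)·R_p = 50.13 Ω.
(x·R_p) ‖ R_L = 17.30 Ω.
Then V_out = V_s · 17.30/(50.13 + 17.30) = 1.444 V.
(Unloaded: V_out = x·V_s = 1.50 V.)

V_out ≈ 1.44 V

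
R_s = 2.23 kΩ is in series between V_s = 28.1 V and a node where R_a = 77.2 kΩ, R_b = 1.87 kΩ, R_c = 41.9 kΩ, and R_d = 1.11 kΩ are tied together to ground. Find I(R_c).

I ≈ 0.157 mA

Equivalent of the parallel group: R_p = 0.6791 kΩ.
Node voltage V_A = V_s · R_p/(R_s + R_p) = 28.1 × 0.2334 = 6.560 V.
Branch current I = V_A/R_c = 6.560/41.9 = 0.1566 mA.
(Equivalently: I_total = 9.659 mA, then current-divider fraction G_k/ΣG = 0.01621.)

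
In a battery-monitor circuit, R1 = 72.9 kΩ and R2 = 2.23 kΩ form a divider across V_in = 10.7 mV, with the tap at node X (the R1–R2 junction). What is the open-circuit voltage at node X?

With X open, the divider is unloaded: V_th = 10.7 × 2.23/75.13 = 0.3176 mV.

V_th ≈ 0.318 mV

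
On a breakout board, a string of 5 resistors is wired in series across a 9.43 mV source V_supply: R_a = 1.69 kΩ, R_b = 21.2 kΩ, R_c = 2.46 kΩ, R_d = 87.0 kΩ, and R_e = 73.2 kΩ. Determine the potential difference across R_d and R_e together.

V ≈ 8.14 mV

ΣR = 1.69 + 21.2 + 2.46 + 87.0 + 73.2 = 185.6 kΩ.
R_{R_d..R_e} = 87.0 + 73.2 = 160.2 kΩ.
V = V_supply · R/ΣR = 9.43 × 0.8634 = 8.142 mV.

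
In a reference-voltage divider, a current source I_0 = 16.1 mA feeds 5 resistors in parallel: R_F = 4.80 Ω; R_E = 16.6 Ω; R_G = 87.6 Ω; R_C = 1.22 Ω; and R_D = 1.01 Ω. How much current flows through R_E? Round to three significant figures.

Total conductance ΣG = 1/4.80 + 1/16.6 + 1/87.6 + 1/1.22 + 1/1.01 = 2.090 (units of 1/Ω).
R_E takes the fraction G_k/ΣG = 0.06024/2.090 = 0.02883, so I = 16.1 × 0.02883 = 0.4641 mA.

I ≈ 0.464 mA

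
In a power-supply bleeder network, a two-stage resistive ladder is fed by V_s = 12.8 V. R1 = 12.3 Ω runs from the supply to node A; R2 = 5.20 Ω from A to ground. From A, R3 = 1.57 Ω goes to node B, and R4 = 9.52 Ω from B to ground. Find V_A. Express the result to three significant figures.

The second stage (R3 + R4 = 11.09 Ω) loads node A in parallel with R2.
R2 ‖ (R3+R4) = 3.540 Ω.
So V_A = 12.8 × 0.2235 = 2.861 V.

V_A ≈ 2.86 V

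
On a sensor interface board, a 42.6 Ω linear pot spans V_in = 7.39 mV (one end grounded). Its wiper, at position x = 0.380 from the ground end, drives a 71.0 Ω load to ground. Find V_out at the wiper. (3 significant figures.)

Split the track: R_lower = x·R_p = 16.19 Ω, R_upper = (1−x)·R_p = 26.41 Ω.
Lower segment in parallel with the load: 16.19 ‖ 71.0 = 13.18 Ω.
V_out = 7.39 × 13.18/(26.41 + 13.18) = 2.460 mV.

V_out ≈ 2.46 mV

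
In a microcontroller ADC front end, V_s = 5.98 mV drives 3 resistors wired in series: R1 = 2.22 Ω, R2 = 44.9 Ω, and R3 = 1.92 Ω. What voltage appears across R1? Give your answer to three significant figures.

ΣR = 2.22 + 44.9 + 1.92 = 49.04 Ω.
Voltage divider: V = V_s · (2.220 / 49.04) = 5.98 × 0.04527 = 0.2707 mV.

V ≈ 0.271 mV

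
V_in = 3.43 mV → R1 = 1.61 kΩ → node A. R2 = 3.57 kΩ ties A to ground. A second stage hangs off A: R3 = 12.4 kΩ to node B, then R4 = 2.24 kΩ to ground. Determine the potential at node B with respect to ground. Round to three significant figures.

V_B ≈ 0.336 mV

Node A sees R2 in parallel with the series input of stage 2, R3 + R4 = 14.64 kΩ.
Effective lower resistance at A: R2 ‖ 14.64 = 2.870 kΩ.
V_A = 3.43 × 2.870/(1.61 + 2.870) = 2.197 mV.
Then the unloaded second divider: V_B = V_A × R4/(R3+R4) = 2.197 × 0.1530 = 0.3362 mV.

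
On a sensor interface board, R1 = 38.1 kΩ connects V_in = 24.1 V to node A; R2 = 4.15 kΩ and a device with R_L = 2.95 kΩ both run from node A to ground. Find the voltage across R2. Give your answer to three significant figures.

V_out ≈ 1.04 V

The load sits in parallel with R2, giving an effective lower resistance R2' = R2·R_L/(R2+R_L) = 1.724 kΩ.
Now apply the divider: V_out = 24.1 × 0.04330 = 1.043 V.
(Unloaded it would be 2.37 V; the load pulls it down.)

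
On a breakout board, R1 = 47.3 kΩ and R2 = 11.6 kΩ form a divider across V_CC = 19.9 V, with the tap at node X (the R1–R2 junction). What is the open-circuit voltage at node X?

Open-circuit (no load on X): V_th = V_CC · R2/(R1 + R2) = 19.9 × 11.6/(47.30 + 11.6) = 3.919 V.

V_th ≈ 3.92 V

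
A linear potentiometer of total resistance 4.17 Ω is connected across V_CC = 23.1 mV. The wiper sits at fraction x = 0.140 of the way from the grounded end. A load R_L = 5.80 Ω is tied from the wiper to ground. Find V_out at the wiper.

V_out ≈ 2.98 mV

The pot divides into 3.586 Ω above the wiper and 0.5838 Ω below.
R_L loads the lower segment: effective lower R = 0.5304 Ω.
Loaded-divider output: V_out = 23.1 × 0.1288 = 2.976 mV.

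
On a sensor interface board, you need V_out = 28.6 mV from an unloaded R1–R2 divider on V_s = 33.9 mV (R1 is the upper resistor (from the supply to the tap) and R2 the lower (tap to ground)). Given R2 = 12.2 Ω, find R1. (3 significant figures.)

V_out/V_s = R2/(R1+R2) = 0.8437.
So R1 = R2 · (V_s/V_out − 1) = 12.2 × (33.9/28.6 − 1) = 12.2 × 0.1853 = 2.261 Ω.

R1 ≈ 2.26 Ω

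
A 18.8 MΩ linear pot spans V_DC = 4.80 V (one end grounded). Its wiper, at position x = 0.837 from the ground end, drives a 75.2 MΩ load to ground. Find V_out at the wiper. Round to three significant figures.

Lower segment x·R_p = 15.74 MΩ; upper segment (1−x)·R_p = 3.064 MΩ.
(x·R_p) ‖ R_L = 13.01 MΩ.
V_out = 4.80 × 13.01/(3.064 + 13.01) = 3.885 V.

V_out ≈ 3.89 V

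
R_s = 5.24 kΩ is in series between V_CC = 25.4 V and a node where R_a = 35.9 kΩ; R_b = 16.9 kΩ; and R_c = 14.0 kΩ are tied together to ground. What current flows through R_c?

Parallel bank: R_p = 1/(1/35.9 + 1/16.9 + 1/14.0) = 6.311 kΩ.
V_A = 25.4 × 6.311/11.55 = 13.88 V.
Branch current I = V_A/R_c = 13.88/14.0 = 0.9912 mA.

I ≈ 0.991 mA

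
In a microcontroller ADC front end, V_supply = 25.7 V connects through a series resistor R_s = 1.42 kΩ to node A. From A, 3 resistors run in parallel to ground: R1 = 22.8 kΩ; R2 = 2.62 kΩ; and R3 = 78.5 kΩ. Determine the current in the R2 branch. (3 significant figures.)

Parallel bank: R_p = 1/(1/22.8 + 1/2.62 + 1/78.5) = 2.282 kΩ.
V_A = 25.7 × 2.282/3.702 = 15.84 V.
Branch current I = V_A/R2 = 15.84/2.62 = 6.046 mA.

I ≈ 6.05 mA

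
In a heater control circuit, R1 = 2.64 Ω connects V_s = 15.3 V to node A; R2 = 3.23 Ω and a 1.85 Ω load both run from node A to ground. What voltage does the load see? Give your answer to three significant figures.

V_out ≈ 4.72 V

R2 ‖ R_L = (3.23 × 1.85)/(3.23 + 1.85) = 1.176 Ω.
Now apply the divider: V_out = 15.3 × 0.3082 = 4.716 V.
(Unloaded it would be 8.42 V; the load pulls it down.)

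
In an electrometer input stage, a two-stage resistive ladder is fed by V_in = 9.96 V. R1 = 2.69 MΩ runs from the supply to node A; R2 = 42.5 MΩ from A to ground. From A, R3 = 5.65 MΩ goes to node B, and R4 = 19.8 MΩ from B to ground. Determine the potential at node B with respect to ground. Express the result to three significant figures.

V_B ≈ 6.63 V

Node A sees R2 in parallel with the series input of stage 2, R3 + R4 = 25.45 MΩ.
R2 ‖ (R3+R4) = 15.92 MΩ.
V_A = 9.96 × 15.92/(2.69 + 15.92) = 8.520 V.
Then the unloaded second divider: V_B = V_A × R4/(R3+R4) = 8.520 × 0.7780 = 6.629 V.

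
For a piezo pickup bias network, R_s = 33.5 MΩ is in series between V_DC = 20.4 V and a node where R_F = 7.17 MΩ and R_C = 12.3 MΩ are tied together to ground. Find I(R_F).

I ≈ 0.339 µA

Parallel bank: R_p = 1/(1/7.17 + 1/12.3) = 4.530 MΩ.
V_A by voltage divider: V_A = 20.4 × 4.530/(33.5 + 4.530) = 2.430 V.
Branch current I = V_A/R_F = 2.430/7.17 = 0.3389 µA.
(Check via current divider: I_total = 0.5364 µA; share G_k/ΣG = 0.6317 → same result.)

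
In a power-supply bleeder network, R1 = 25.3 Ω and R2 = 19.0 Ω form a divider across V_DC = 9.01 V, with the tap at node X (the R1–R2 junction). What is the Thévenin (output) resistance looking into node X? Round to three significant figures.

R_th ≈ 10.9 Ω

Zeroing V_DC shorts the top of R1 to ground, so R_th = R1 ‖ R2 = 10.85 Ω.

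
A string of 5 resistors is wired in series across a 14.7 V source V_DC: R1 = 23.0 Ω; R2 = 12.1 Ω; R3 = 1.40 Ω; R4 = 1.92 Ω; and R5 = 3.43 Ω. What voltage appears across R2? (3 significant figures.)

ΣR = 23.0 + 12.1 + 1.40 + 1.92 + 3.43 = 41.85 Ω.
By the voltage-divider rule, V = 14.7 × 12.10/41.85 = 4.250 V.

V ≈ 4.25 V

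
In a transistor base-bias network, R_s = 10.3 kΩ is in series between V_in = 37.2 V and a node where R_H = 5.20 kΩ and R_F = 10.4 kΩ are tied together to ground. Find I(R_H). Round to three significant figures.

Combine the parallel branches: R_p = (1/5.20 + 1/10.4)⁻¹ = 3.467 kΩ.
V_A = 37.2 × 3.467/13.77 = 9.368 V.
I(R_H) = V_A / R_H = 9.368/5.20 = 1.801 mA.

I ≈ 1.80 mA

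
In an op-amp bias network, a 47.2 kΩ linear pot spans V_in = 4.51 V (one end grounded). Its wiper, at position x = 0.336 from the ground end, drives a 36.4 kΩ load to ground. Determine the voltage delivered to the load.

The pot divides into 31.34 kΩ above the wiper and 15.86 kΩ below.
Lower segment in parallel with the load: 15.86 ‖ 36.4 = 11.05 kΩ.
Loaded-divider output: V_out = 4.51 × 0.2606 = 1.175 V.

V_out ≈ 1.18 V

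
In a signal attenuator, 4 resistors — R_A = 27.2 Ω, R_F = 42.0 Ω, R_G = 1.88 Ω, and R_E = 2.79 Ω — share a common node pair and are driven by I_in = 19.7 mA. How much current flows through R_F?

Conductances: ΣG = 1/27.2 + 1/42.0 + 1/1.88 + 1/2.79 = 0.9509 (1/Ω).
By the current-divider rule, I = I_in · G_k/ΣG = 19.7 × 0.02504 = 0.4933 mA.

I ≈ 0.493 mA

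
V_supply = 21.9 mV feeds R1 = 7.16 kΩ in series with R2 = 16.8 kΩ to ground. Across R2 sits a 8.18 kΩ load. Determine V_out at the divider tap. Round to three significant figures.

The load sits in parallel with R2, giving an effective lower resistance R2' = R2·R_L/(R2+R_L) = 5.501 kΩ.
Voltage divider with the loaded lower leg: V_out = 21.9 × 5.501/(7.16 + 5.501) = 21.9 × 0.4345 = 9.516 mV.
(Unloaded it would be 15.4 mV; the load pulls it down.)

V_out ≈ 9.52 mV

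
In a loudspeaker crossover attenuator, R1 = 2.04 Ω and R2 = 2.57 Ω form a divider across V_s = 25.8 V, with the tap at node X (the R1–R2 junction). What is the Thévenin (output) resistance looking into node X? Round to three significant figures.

R_th ≈ 1.14 Ω

Zeroing V_s shorts the top of R1 to ground, so R_th = R1 ‖ R2 = 1.137 Ω.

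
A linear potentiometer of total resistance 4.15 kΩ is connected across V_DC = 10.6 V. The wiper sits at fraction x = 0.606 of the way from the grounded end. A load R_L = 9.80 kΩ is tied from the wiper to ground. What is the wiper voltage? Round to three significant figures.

Split the track: R_lower = x·R_p = 2.515 kΩ, R_upper = (1−x)·R_p = 1.635 kΩ.
R_L loads the lower segment: effective lower R = 2.001 kΩ.
Loaded-divider output: V_out = 10.6 × 0.5504 = 5.834 V.
(Unloaded: V_out = x·V_DC = 6.42 V.)

V_out ≈ 5.83 V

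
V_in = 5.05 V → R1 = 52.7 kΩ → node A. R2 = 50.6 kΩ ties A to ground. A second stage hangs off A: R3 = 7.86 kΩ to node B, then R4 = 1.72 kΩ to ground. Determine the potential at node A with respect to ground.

The second stage (R3 + R4 = 9.580 kΩ) loads node A in parallel with R2.
Effective lower resistance at A: R2 ‖ 9.580 = 8.055 kΩ.
So V_A = 5.05 × 0.1326 = 0.6695 V.

V_A ≈ 0.670 V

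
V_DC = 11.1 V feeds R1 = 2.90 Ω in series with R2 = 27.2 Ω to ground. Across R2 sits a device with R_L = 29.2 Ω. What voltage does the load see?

First combine the lower leg with the load: R2 ‖ R_L = 14.08 Ω.
Then V_out = V_DC · R2'/(R1 + R2') = 11.1 × 14.08/16.98 = 9.204 V.

V_out ≈ 9.20 V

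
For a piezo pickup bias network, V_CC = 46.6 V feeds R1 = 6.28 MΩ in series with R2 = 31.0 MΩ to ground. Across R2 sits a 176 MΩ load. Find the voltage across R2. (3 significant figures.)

R2 ‖ R_L = (31.0 × 176)/(31.0 + 176) = 26.36 MΩ.
Then V_out = V_CC · R2'/(R1 + R2') = 46.6 × 26.36/32.64 = 37.63 V.

V_out ≈ 37.6 V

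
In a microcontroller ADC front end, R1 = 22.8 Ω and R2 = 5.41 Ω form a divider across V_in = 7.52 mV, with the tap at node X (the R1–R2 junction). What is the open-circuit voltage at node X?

V_th is the unloaded tap voltage: V_in · R2/(R1+R2) = 7.52 × 0.1918 = 1.442 mV.

V_th ≈ 1.44 mV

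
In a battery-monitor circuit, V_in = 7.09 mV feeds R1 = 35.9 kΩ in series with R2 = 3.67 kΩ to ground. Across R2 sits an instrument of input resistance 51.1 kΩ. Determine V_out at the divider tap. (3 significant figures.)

V_out ≈ 0.617 mV

R2 ‖ R_L = (3.67 × 51.1)/(3.67 + 51.1) = 3.424 kΩ.
Voltage divider with the loaded lower leg: V_out = 7.09 × 3.424/(35.9 + 3.424) = 7.09 × 0.08707 = 0.6174 mV.
(Unloaded it would be 0.658 mV; the load pulls it down.)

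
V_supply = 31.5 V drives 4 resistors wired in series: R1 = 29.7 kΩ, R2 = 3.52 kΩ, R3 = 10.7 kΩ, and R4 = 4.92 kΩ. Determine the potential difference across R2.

V ≈ 2.27 V

ΣR = 29.7 + 3.52 + 10.7 + 4.92 = 48.84 kΩ.
Voltage divider: V = V_supply · (3.520 / 48.84) = 31.5 × 0.07207 = 2.270 V.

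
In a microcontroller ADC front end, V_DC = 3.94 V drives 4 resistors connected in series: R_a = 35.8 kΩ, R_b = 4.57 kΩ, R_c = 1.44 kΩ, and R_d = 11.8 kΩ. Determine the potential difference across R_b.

V ≈ 0.336 V

ΣR = 35.8 + 4.57 + 1.44 + 11.8 = 53.61 kΩ.
By the voltage-divider rule, V = 3.94 × 4.570/53.61 = 0.3359 V.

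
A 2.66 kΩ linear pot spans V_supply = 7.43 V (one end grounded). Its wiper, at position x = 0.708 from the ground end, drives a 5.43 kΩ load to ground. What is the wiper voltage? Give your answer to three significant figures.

V_out ≈ 4.78 V

Lower segment x·R_p = 1.883 kΩ; upper segment (1−x)·R_p = 0.7767 kΩ.
(x·R_p) ‖ R_L = 1.398 kΩ.
Then V_out = V_supply · 1.398/(0.7767 + 1.398) = 4.777 V.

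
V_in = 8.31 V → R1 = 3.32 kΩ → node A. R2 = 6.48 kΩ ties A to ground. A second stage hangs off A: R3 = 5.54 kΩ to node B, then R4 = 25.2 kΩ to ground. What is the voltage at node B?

The second stage (R3 + R4 = 30.74 kΩ) loads node A in parallel with R2.
Effective lower resistance at A: R2 ‖ 30.74 = 5.352 kΩ.
V_A = 8.31 × 5.352/(3.32 + 5.352) = 5.129 V.
Then the unloaded second divider: V_B = V_A × R4/(R3+R4) = 5.129 × 0.8198 = 4.204 V.

V_B ≈ 4.20 V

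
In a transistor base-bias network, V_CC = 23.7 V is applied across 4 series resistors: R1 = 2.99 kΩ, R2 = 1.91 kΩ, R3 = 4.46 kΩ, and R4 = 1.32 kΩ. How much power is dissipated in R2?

Series current I = V_CC/ΣR = 23.7/10.68 = 2.219 mA.
P = I²R = 4.924 × 1.91 = 9.406 mW.

P ≈ 9.41 mW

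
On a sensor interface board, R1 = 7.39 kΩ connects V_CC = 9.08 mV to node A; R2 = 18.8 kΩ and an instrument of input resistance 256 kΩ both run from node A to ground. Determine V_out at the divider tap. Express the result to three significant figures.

V_out ≈ 6.39 mV

First combine the lower leg with the load: R2 ‖ R_L = 17.51 kΩ.
Now apply the divider: V_out = 9.08 × 0.7033 = 6.386 mV.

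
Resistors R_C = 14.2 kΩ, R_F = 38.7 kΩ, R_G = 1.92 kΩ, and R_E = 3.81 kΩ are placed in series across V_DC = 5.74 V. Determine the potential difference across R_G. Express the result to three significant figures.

V ≈ 0.188 V

Series total: ΣR = 14.2 + 38.7 + 1.92 + 3.81 = 58.63 kΩ.
V = V_DC · R/ΣR = 5.74 × 0.03275 = 0.1880 V.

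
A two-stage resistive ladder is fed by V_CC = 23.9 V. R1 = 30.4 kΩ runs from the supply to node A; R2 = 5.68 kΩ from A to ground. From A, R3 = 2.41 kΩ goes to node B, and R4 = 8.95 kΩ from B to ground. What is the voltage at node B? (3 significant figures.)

V_B ≈ 2.09 V

Looking into the second stage from A: R3 + R4 = 11.36 kΩ appears in parallel with R2.
R2 ‖ (R3+R4) = 3.787 kΩ.
First divider: V_A = V_CC · 3.787/(30.4 + 3.787) = 2.647 V.
V_B = V_A × 0.7879 = 2.086 V.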